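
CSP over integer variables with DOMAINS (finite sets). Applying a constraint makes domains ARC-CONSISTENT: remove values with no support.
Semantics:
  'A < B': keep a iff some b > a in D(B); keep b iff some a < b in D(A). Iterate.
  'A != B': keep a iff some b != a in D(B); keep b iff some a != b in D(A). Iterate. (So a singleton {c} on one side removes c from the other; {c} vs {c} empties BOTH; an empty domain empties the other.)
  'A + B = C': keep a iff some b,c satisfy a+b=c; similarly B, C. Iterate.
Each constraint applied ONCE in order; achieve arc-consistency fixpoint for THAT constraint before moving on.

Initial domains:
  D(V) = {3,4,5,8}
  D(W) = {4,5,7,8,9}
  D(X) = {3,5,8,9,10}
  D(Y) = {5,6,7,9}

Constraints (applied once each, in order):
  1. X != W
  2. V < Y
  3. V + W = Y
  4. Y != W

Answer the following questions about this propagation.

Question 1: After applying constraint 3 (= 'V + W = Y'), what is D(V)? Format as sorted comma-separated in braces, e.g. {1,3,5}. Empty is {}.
Constraint 1 (X != W) on D(X)={3,5,8,9,10} D(W)={4,5,7,8,9}: no change
Constraint 2 (V < Y) on D(V)={3,4,5,8} D(Y)={5,6,7,9}: no change
Constraint 3 (V + W = Y) on D(V)={3,4,5,8} D(W)={4,5,7,8,9} D(Y)={5,6,7,9}: V {3,4,5,8}->{3,4,5}; W {4,5,7,8,9}->{4,5}; Y {5,6,7,9}->{7,9}
So after constraint 3: D(V) = {3,4,5}

Answer: {3,4,5}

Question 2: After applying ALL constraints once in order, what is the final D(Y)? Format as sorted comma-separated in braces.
Answer: {7,9}

Derivation:
Constraint 1 (X != W) on D(X)={3,5,8,9,10} D(W)={4,5,7,8,9}: no change
Constraint 2 (V < Y) on D(V)={3,4,5,8} D(Y)={5,6,7,9}: no change
Constraint 3 (V + W = Y) on D(V)={3,4,5,8} D(W)={4,5,7,8,9} D(Y)={5,6,7,9}: V {3,4,5,8}->{3,4,5}; W {4,5,7,8,9}->{4,5}; Y {5,6,7,9}->{7,9}
Constraint 4 (Y != W) on D(Y)={7,9} D(W)={4,5}: no change
So after all 4 constraints: D(Y) = {7,9}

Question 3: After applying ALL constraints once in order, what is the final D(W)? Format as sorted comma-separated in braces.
Constraint 1 (X != W) on D(X)={3,5,8,9,10} D(W)={4,5,7,8,9}: no change
Constraint 2 (V < Y) on D(V)={3,4,5,8} D(Y)={5,6,7,9}: no change
Constraint 3 (V + W = Y) on D(V)={3,4,5,8} D(W)={4,5,7,8,9} D(Y)={5,6,7,9}: V {3,4,5,8}->{3,4,5}; W {4,5,7,8,9}->{4,5}; Y {5,6,7,9}->{7,9}
Constraint 4 (Y != W) on D(Y)={7,9} D(W)={4,5}: no change
So after all 4 constraints: D(W) = {4,5}

Answer: {4,5}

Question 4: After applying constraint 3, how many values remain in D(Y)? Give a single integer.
Answer: 2

Derivation:
Constraint 1 (X != W) on D(X)={3,5,8,9,10} D(W)={4,5,7,8,9}: no change
Constraint 2 (V < Y) on D(V)={3,4,5,8} D(Y)={5,6,7,9}: no change
Constraint 3 (V + W = Y) on D(V)={3,4,5,8} D(W)={4,5,7,8,9} D(Y)={5,6,7,9}: V {3,4,5,8}->{3,4,5}; W {4,5,7,8,9}->{4,5}; Y {5,6,7,9}->{7,9}
So after constraint 3: D(Y)={7,9}, size = 2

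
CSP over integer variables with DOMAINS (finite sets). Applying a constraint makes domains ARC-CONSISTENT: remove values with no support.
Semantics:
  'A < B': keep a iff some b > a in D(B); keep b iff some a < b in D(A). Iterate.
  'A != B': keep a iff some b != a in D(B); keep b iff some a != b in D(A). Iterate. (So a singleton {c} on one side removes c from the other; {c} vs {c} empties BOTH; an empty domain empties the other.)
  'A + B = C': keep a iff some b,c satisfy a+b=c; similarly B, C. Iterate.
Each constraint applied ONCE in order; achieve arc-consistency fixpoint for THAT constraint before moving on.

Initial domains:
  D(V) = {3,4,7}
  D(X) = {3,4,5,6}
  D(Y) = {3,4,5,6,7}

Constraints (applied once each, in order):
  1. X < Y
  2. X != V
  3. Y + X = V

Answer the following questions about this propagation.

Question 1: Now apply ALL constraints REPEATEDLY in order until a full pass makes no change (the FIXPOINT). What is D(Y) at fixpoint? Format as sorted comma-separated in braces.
Answer: {4}

Derivation:
pass 0 (initial): D(Y)={3,4,5,6,7}
pass 1: V {3,4,7}->{7}; X {3,4,5,6}->{3}; Y {3,4,5,6,7}->{4}
pass 2: no change
Fixpoint after 2 passes: D(Y) = {4}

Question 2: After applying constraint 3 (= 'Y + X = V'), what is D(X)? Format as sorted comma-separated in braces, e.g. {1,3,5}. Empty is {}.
Constraint 1 (X < Y) on D(X)={3,4,5,6} D(Y)={3,4,5,6,7}: Y {3,4,5,6,7}->{4,5,6,7}
Constraint 2 (X != V) on D(X)={3,4,5,6} D(V)={3,4,7}: no change
Constraint 3 (Y + X = V) on D(Y)={4,5,6,7} D(X)={3,4,5,6} D(V)={3,4,7}: Y {4,5,6,7}->{4}; X {3,4,5,6}->{3}; V {3,4,7}->{7}
So after constraint 3: D(X) = {3}

Answer: {3}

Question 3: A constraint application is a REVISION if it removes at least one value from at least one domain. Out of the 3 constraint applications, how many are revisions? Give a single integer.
Constraint 1 (X < Y) on D(X)={3,4,5,6} D(Y)={3,4,5,6,7}: Y {3,4,5,6,7}->{4,5,6,7} => REVISION
Constraint 2 (X != V) on D(X)={3,4,5,6} D(V)={3,4,7}: no change => not a revision
Constraint 3 (Y + X = V) on D(Y)={4,5,6,7} D(X)={3,4,5,6} D(V)={3,4,7}: Y {4,5,6,7}->{4}; X {3,4,5,6}->{3}; V {3,4,7}->{7} => REVISION
Total revisions = 2

Answer: 2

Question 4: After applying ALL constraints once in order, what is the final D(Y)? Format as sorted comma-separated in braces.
Constraint 1 (X < Y) on D(X)={3,4,5,6} D(Y)={3,4,5,6,7}: Y {3,4,5,6,7}->{4,5,6,7}
Constraint 2 (X != V) on D(X)={3,4,5,6} D(V)={3,4,7}: no change
Constraint 3 (Y + X = V) on D(Y)={4,5,6,7} D(X)={3,4,5,6} D(V)={3,4,7}: Y {4,5,6,7}->{4}; X {3,4,5,6}->{3}; V {3,4,7}->{7}
So after all 3 constraints: D(Y) = {4}

Answer: {4}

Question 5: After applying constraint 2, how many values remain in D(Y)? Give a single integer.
Answer: 4

Derivation:
Constraint 1 (X < Y) on D(X)={3,4,5,6} D(Y)={3,4,5,6,7}: Y {3,4,5,6,7}->{4,5,6,7}
Constraint 2 (X != V) on D(X)={3,4,5,6} D(V)={3,4,7}: no change
So after constraint 2: D(Y)={4,5,6,7}, size = 4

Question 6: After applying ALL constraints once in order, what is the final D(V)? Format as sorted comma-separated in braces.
Answer: {7}

Derivation:
Constraint 1 (X < Y) on D(X)={3,4,5,6} D(Y)={3,4,5,6,7}: Y {3,4,5,6,7}->{4,5,6,7}
Constraint 2 (X != V) on D(X)={3,4,5,6} D(V)={3,4,7}: no change
Constraint 3 (Y + X = V) on D(Y)={4,5,6,7} D(X)={3,4,5,6} D(V)={3,4,7}: Y {4,5,6,7}->{4}; X {3,4,5,6}->{3}; V {3,4,7}->{7}
So after all 3 constraints: D(V) = {7}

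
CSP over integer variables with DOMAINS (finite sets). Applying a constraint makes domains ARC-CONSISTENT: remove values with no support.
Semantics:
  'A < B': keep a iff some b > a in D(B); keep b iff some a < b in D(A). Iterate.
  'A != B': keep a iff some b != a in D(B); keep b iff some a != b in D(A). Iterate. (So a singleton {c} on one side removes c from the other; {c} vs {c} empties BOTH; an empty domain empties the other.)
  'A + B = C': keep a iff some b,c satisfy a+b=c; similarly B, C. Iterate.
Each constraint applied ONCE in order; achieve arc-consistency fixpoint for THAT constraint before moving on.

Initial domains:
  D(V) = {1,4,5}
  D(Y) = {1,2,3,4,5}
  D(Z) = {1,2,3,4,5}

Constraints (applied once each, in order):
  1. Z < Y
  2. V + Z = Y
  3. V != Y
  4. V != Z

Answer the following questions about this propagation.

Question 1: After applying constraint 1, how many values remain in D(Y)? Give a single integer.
Answer: 4

Derivation:
Constraint 1 (Z < Y) on D(Z)={1,2,3,4,5} D(Y)={1,2,3,4,5}: Z {1,2,3,4,5}->{1,2,3,4}; Y {1,2,3,4,5}->{2,3,4,5}
So after constraint 1: D(Y)={2,3,4,5}, size = 4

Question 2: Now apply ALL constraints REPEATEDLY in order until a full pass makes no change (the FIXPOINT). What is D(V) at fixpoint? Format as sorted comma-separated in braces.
pass 0 (initial): D(V)={1,4,5}
pass 1: V {1,4,5}->{1,4}; Y {1,2,3,4,5}->{2,3,4,5}; Z {1,2,3,4,5}->{1,2,3,4}
pass 2: no change
Fixpoint after 2 passes: D(V) = {1,4}

Answer: {1,4}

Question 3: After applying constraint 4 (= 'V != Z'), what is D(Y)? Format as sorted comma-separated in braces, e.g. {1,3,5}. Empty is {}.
Constraint 1 (Z < Y) on D(Z)={1,2,3,4,5} D(Y)={1,2,3,4,5}: Z {1,2,3,4,5}->{1,2,3,4}; Y {1,2,3,4,5}->{2,3,4,5}
Constraint 2 (V + Z = Y) on D(V)={1,4,5} D(Z)={1,2,3,4} D(Y)={2,3,4,5}: V {1,4,5}->{1,4}
Constraint 3 (V != Y) on D(V)={1,4} D(Y)={2,3,4,5}: no change
Constraint 4 (V != Z) on D(V)={1,4} D(Z)={1,2,3,4}: no change
So after constraint 4: D(Y) = {2,3,4,5}

Answer: {2,3,4,5}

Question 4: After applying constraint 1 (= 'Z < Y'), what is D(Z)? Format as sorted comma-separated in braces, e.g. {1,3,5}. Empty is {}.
Constraint 1 (Z < Y) on D(Z)={1,2,3,4,5} D(Y)={1,2,3,4,5}: Z {1,2,3,4,5}->{1,2,3,4}; Y {1,2,3,4,5}->{2,3,4,5}
So after constraint 1: D(Z) = {1,2,3,4}

Answer: {1,2,3,4}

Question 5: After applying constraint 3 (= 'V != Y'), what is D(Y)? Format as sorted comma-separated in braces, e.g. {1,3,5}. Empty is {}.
Answer: {2,3,4,5}

Derivation:
Constraint 1 (Z < Y) on D(Z)={1,2,3,4,5} D(Y)={1,2,3,4,5}: Z {1,2,3,4,5}->{1,2,3,4}; Y {1,2,3,4,5}->{2,3,4,5}
Constraint 2 (V + Z = Y) on D(V)={1,4,5} D(Z)={1,2,3,4} D(Y)={2,3,4,5}: V {1,4,5}->{1,4}
Constraint 3 (V != Y) on D(V)={1,4} D(Y)={2,3,4,5}: no change
So after constraint 3: D(Y) = {2,3,4,5}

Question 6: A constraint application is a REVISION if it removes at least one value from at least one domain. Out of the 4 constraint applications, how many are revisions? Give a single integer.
Answer: 2

Derivation:
Constraint 1 (Z < Y) on D(Z)={1,2,3,4,5} D(Y)={1,2,3,4,5}: Z {1,2,3,4,5}->{1,2,3,4}; Y {1,2,3,4,5}->{2,3,4,5} => REVISION
Constraint 2 (V + Z = Y) on D(V)={1,4,5} D(Z)={1,2,3,4} D(Y)={2,3,4,5}: V {1,4,5}->{1,4} => REVISION
Constraint 3 (V != Y) on D(V)={1,4} D(Y)={2,3,4,5}: no change => not a revision
Constraint 4 (V != Z) on D(V)={1,4} D(Z)={1,2,3,4}: no change => not a revision
Total revisions = 2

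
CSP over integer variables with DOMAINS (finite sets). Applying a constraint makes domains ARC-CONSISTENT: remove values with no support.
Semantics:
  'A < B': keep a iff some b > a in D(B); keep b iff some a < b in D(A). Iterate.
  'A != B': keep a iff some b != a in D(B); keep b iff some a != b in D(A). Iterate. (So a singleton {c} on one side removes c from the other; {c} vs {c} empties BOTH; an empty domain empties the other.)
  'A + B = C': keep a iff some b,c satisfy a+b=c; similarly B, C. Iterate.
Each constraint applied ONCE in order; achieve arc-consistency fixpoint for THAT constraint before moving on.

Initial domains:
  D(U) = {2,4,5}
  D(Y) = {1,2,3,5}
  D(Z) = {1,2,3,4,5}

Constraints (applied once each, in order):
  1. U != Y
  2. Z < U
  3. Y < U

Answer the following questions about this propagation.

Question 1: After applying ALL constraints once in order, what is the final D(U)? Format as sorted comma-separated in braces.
Answer: {2,4,5}

Derivation:
Constraint 1 (U != Y) on D(U)={2,4,5} D(Y)={1,2,3,5}: no change
Constraint 2 (Z < U) on D(Z)={1,2,3,4,5} D(U)={2,4,5}: Z {1,2,3,4,5}->{1,2,3,4}
Constraint 3 (Y < U) on D(Y)={1,2,3,5} D(U)={2,4,5}: Y {1,2,3,5}->{1,2,3}
So after all 3 constraints: D(U) = {2,4,5}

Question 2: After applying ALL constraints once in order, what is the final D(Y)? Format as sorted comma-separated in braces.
Answer: {1,2,3}

Derivation:
Constraint 1 (U != Y) on D(U)={2,4,5} D(Y)={1,2,3,5}: no change
Constraint 2 (Z < U) on D(Z)={1,2,3,4,5} D(U)={2,4,5}: Z {1,2,3,4,5}->{1,2,3,4}
Constraint 3 (Y < U) on D(Y)={1,2,3,5} D(U)={2,4,5}: Y {1,2,3,5}->{1,2,3}
So after all 3 constraints: D(Y) = {1,2,3}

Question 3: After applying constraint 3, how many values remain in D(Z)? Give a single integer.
Constraint 1 (U != Y) on D(U)={2,4,5} D(Y)={1,2,3,5}: no change
Constraint 2 (Z < U) on D(Z)={1,2,3,4,5} D(U)={2,4,5}: Z {1,2,3,4,5}->{1,2,3,4}
Constraint 3 (Y < U) on D(Y)={1,2,3,5} D(U)={2,4,5}: Y {1,2,3,5}->{1,2,3}
So after constraint 3: D(Z)={1,2,3,4}, size = 4

Answer: 4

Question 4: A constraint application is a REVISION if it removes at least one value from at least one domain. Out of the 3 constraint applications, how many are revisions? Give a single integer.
Answer: 2

Derivation:
Constraint 1 (U != Y) on D(U)={2,4,5} D(Y)={1,2,3,5}: no change => not a revision
Constraint 2 (Z < U) on D(Z)={1,2,3,4,5} D(U)={2,4,5}: Z {1,2,3,4,5}->{1,2,3,4} => REVISION
Constraint 3 (Y < U) on D(Y)={1,2,3,5} D(U)={2,4,5}: Y {1,2,3,5}->{1,2,3} => REVISION
Total revisions = 2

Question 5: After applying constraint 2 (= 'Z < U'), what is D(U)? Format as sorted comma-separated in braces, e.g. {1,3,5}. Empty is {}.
Answer: {2,4,5}

Derivation:
Constraint 1 (U != Y) on D(U)={2,4,5} D(Y)={1,2,3,5}: no change
Constraint 2 (Z < U) on D(Z)={1,2,3,4,5} D(U)={2,4,5}: Z {1,2,3,4,5}->{1,2,3,4}
So after constraint 2: D(U) = {2,4,5}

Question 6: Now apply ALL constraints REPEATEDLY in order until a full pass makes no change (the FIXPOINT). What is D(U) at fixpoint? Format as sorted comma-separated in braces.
pass 0 (initial): D(U)={2,4,5}
pass 1: Y {1,2,3,5}->{1,2,3}; Z {1,2,3,4,5}->{1,2,3,4}
pass 2: no change
Fixpoint after 2 passes: D(U) = {2,4,5}

Answer: {2,4,5}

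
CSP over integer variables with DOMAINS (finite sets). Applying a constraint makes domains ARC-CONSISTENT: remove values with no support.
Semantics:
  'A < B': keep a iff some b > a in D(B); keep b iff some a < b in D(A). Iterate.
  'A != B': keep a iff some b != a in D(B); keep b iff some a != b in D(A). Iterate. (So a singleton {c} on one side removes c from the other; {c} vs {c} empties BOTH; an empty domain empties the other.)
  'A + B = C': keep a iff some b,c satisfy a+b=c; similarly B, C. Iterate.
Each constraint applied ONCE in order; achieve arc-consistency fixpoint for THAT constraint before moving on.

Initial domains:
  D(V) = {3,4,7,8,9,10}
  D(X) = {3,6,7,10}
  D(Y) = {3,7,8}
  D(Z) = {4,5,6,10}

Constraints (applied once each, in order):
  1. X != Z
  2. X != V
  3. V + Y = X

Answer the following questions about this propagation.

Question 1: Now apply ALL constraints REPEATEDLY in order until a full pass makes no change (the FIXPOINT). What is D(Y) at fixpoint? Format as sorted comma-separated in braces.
Answer: {3,7}

Derivation:
pass 0 (initial): D(Y)={3,7,8}
pass 1: V {3,4,7,8,9,10}->{3,4,7}; X {3,6,7,10}->{6,7,10}; Y {3,7,8}->{3,7}
pass 2: no change
Fixpoint after 2 passes: D(Y) = {3,7}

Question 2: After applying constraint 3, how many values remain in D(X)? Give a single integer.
Answer: 3

Derivation:
Constraint 1 (X != Z) on D(X)={3,6,7,10} D(Z)={4,5,6,10}: no change
Constraint 2 (X != V) on D(X)={3,6,7,10} D(V)={3,4,7,8,9,10}: no change
Constraint 3 (V + Y = X) on D(V)={3,4,7,8,9,10} D(Y)={3,7,8} D(X)={3,6,7,10}: V {3,4,7,8,9,10}->{3,4,7}; Y {3,7,8}->{3,7}; X {3,6,7,10}->{6,7,10}
So after constraint 3: D(X)={6,7,10}, size = 3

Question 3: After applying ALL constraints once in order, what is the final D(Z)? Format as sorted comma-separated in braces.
Constraint 1 (X != Z) on D(X)={3,6,7,10} D(Z)={4,5,6,10}: no change
Constraint 2 (X != V) on D(X)={3,6,7,10} D(V)={3,4,7,8,9,10}: no change
Constraint 3 (V + Y = X) on D(V)={3,4,7,8,9,10} D(Y)={3,7,8} D(X)={3,6,7,10}: V {3,4,7,8,9,10}->{3,4,7}; Y {3,7,8}->{3,7}; X {3,6,7,10}->{6,7,10}
So after all 3 constraints: D(Z) = {4,5,6,10}

Answer: {4,5,6,10}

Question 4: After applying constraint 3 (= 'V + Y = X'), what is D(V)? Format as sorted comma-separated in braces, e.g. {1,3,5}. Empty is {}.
Constraint 1 (X != Z) on D(X)={3,6,7,10} D(Z)={4,5,6,10}: no change
Constraint 2 (X != V) on D(X)={3,6,7,10} D(V)={3,4,7,8,9,10}: no change
Constraint 3 (V + Y = X) on D(V)={3,4,7,8,9,10} D(Y)={3,7,8} D(X)={3,6,7,10}: V {3,4,7,8,9,10}->{3,4,7}; Y {3,7,8}->{3,7}; X {3,6,7,10}->{6,7,10}
So after constraint 3: D(V) = {3,4,7}

Answer: {3,4,7}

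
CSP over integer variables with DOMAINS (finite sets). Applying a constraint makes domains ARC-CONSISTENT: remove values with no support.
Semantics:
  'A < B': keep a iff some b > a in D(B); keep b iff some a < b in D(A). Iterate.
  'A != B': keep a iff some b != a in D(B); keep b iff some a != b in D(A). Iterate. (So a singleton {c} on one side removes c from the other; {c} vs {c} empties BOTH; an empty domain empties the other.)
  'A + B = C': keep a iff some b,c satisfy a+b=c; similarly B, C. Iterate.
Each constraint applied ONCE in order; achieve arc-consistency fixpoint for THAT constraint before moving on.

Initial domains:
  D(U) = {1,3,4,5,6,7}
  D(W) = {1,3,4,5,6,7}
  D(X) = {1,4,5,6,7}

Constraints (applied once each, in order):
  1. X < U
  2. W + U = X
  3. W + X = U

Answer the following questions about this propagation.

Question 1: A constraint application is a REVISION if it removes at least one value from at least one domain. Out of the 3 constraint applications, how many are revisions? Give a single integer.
Constraint 1 (X < U) on D(X)={1,4,5,6,7} D(U)={1,3,4,5,6,7}: X {1,4,5,6,7}->{1,4,5,6}; U {1,3,4,5,6,7}->{3,4,5,6,7} => REVISION
Constraint 2 (W + U = X) on D(W)={1,3,4,5,6,7} D(U)={3,4,5,6,7} D(X)={1,4,5,6}: W {1,3,4,5,6,7}->{1,3}; U {3,4,5,6,7}->{3,4,5}; X {1,4,5,6}->{4,5,6} => REVISION
Constraint 3 (W + X = U) on D(W)={1,3} D(X)={4,5,6} D(U)={3,4,5}: W {1,3}->{1}; X {4,5,6}->{4}; U {3,4,5}->{5} => REVISION
Total revisions = 3

Answer: 3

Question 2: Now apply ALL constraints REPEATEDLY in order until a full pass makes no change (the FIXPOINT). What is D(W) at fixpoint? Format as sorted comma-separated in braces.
Answer: {}

Derivation:
pass 0 (initial): D(W)={1,3,4,5,6,7}
pass 1: U {1,3,4,5,6,7}->{5}; W {1,3,4,5,6,7}->{1}; X {1,4,5,6,7}->{4}
pass 2: U {5}->{}; W {1}->{}; X {4}->{}
pass 3: no change
Fixpoint after 3 passes: D(W) = {}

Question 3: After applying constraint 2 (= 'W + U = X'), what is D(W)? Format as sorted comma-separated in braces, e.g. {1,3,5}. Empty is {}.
Answer: {1,3}

Derivation:
Constraint 1 (X < U) on D(X)={1,4,5,6,7} D(U)={1,3,4,5,6,7}: X {1,4,5,6,7}->{1,4,5,6}; U {1,3,4,5,6,7}->{3,4,5,6,7}
Constraint 2 (W + U = X) on D(W)={1,3,4,5,6,7} D(U)={3,4,5,6,7} D(X)={1,4,5,6}: W {1,3,4,5,6,7}->{1,3}; U {3,4,5,6,7}->{3,4,5}; X {1,4,5,6}->{4,5,6}
So after constraint 2: D(W) = {1,3}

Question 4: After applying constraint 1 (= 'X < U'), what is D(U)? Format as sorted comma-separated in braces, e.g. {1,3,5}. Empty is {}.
Answer: {3,4,5,6,7}

Derivation:
Constraint 1 (X < U) on D(X)={1,4,5,6,7} D(U)={1,3,4,5,6,7}: X {1,4,5,6,7}->{1,4,5,6}; U {1,3,4,5,6,7}->{3,4,5,6,7}
So after constraint 1: D(U) = {3,4,5,6,7}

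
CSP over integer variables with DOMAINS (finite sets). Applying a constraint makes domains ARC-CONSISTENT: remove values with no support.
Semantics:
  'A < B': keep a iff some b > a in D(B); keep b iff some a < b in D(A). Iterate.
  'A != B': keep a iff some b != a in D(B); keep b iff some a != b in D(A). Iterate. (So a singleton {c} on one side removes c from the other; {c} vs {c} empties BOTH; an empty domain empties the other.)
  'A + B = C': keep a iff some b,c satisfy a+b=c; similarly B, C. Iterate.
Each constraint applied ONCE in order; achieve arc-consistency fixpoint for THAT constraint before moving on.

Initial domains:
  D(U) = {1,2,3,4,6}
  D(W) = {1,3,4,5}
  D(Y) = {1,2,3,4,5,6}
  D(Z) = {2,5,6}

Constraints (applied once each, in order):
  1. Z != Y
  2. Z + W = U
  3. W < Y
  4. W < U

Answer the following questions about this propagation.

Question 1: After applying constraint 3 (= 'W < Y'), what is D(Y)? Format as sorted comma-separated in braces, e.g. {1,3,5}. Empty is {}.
Constraint 1 (Z != Y) on D(Z)={2,5,6} D(Y)={1,2,3,4,5,6}: no change
Constraint 2 (Z + W = U) on D(Z)={2,5,6} D(W)={1,3,4,5} D(U)={1,2,3,4,6}: Z {2,5,6}->{2,5}; W {1,3,4,5}->{1,4}; U {1,2,3,4,6}->{3,6}
Constraint 3 (W < Y) on D(W)={1,4} D(Y)={1,2,3,4,5,6}: Y {1,2,3,4,5,6}->{2,3,4,5,6}
So after constraint 3: D(Y) = {2,3,4,5,6}

Answer: {2,3,4,5,6}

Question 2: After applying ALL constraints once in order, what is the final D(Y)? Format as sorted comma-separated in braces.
Answer: {2,3,4,5,6}

Derivation:
Constraint 1 (Z != Y) on D(Z)={2,5,6} D(Y)={1,2,3,4,5,6}: no change
Constraint 2 (Z + W = U) on D(Z)={2,5,6} D(W)={1,3,4,5} D(U)={1,2,3,4,6}: Z {2,5,6}->{2,5}; W {1,3,4,5}->{1,4}; U {1,2,3,4,6}->{3,6}
Constraint 3 (W < Y) on D(W)={1,4} D(Y)={1,2,3,4,5,6}: Y {1,2,3,4,5,6}->{2,3,4,5,6}
Constraint 4 (W < U) on D(W)={1,4} D(U)={3,6}: no change
So after all 4 constraints: D(Y) = {2,3,4,5,6}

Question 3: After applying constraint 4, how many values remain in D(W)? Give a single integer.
Answer: 2

Derivation:
Constraint 1 (Z != Y) on D(Z)={2,5,6} D(Y)={1,2,3,4,5,6}: no change
Constraint 2 (Z + W = U) on D(Z)={2,5,6} D(W)={1,3,4,5} D(U)={1,2,3,4,6}: Z {2,5,6}->{2,5}; W {1,3,4,5}->{1,4}; U {1,2,3,4,6}->{3,6}
Constraint 3 (W < Y) on D(W)={1,4} D(Y)={1,2,3,4,5,6}: Y {1,2,3,4,5,6}->{2,3,4,5,6}
Constraint 4 (W < U) on D(W)={1,4} D(U)={3,6}: no change
So after constraint 4: D(W)={1,4}, size = 2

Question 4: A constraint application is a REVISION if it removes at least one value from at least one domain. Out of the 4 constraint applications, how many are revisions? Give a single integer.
Answer: 2

Derivation:
Constraint 1 (Z != Y) on D(Z)={2,5,6} D(Y)={1,2,3,4,5,6}: no change => not a revision
Constraint 2 (Z + W = U) on D(Z)={2,5,6} D(W)={1,3,4,5} D(U)={1,2,3,4,6}: Z {2,5,6}->{2,5}; W {1,3,4,5}->{1,4}; U {1,2,3,4,6}->{3,6} => REVISION
Constraint 3 (W < Y) on D(W)={1,4} D(Y)={1,2,3,4,5,6}: Y {1,2,3,4,5,6}->{2,3,4,5,6} => REVISION
Constraint 4 (W < U) on D(W)={1,4} D(U)={3,6}: no change => not a revision
Total revisions = 2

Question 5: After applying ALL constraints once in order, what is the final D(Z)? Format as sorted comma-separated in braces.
Answer: {2,5}

Derivation:
Constraint 1 (Z != Y) on D(Z)={2,5,6} D(Y)={1,2,3,4,5,6}: no change
Constraint 2 (Z + W = U) on D(Z)={2,5,6} D(W)={1,3,4,5} D(U)={1,2,3,4,6}: Z {2,5,6}->{2,5}; W {1,3,4,5}->{1,4}; U {1,2,3,4,6}->{3,6}
Constraint 3 (W < Y) on D(W)={1,4} D(Y)={1,2,3,4,5,6}: Y {1,2,3,4,5,6}->{2,3,4,5,6}
Constraint 4 (W < U) on D(W)={1,4} D(U)={3,6}: no change
So after all 4 constraints: D(Z) = {2,5}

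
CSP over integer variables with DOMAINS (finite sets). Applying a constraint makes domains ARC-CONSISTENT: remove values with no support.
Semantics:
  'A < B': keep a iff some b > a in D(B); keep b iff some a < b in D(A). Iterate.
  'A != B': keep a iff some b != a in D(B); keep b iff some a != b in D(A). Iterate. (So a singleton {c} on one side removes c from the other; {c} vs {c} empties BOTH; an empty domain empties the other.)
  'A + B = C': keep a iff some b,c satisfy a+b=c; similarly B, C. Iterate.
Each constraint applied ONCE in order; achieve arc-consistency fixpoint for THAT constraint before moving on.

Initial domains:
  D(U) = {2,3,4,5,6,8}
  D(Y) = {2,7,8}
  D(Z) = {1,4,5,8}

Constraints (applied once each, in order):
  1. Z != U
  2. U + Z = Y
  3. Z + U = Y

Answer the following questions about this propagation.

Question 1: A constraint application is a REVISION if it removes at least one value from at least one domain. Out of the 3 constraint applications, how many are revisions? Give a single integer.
Answer: 1

Derivation:
Constraint 1 (Z != U) on D(Z)={1,4,5,8} D(U)={2,3,4,5,6,8}: no change => not a revision
Constraint 2 (U + Z = Y) on D(U)={2,3,4,5,6,8} D(Z)={1,4,5,8} D(Y)={2,7,8}: U {2,3,4,5,6,8}->{2,3,4,6}; Z {1,4,5,8}->{1,4,5}; Y {2,7,8}->{7,8} => REVISION
Constraint 3 (Z + U = Y) on D(Z)={1,4,5} D(U)={2,3,4,6} D(Y)={7,8}: no change => not a revision
Total revisions = 1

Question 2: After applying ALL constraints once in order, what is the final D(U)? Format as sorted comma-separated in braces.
Answer: {2,3,4,6}

Derivation:
Constraint 1 (Z != U) on D(Z)={1,4,5,8} D(U)={2,3,4,5,6,8}: no change
Constraint 2 (U + Z = Y) on D(U)={2,3,4,5,6,8} D(Z)={1,4,5,8} D(Y)={2,7,8}: U {2,3,4,5,6,8}->{2,3,4,6}; Z {1,4,5,8}->{1,4,5}; Y {2,7,8}->{7,8}
Constraint 3 (Z + U = Y) on D(Z)={1,4,5} D(U)={2,3,4,6} D(Y)={7,8}: no change
So after all 3 constraints: D(U) = {2,3,4,6}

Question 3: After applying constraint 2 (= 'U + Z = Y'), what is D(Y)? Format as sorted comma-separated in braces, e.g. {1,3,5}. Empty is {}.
Constraint 1 (Z != U) on D(Z)={1,4,5,8} D(U)={2,3,4,5,6,8}: no change
Constraint 2 (U + Z = Y) on D(U)={2,3,4,5,6,8} D(Z)={1,4,5,8} D(Y)={2,7,8}: U {2,3,4,5,6,8}->{2,3,4,6}; Z {1,4,5,8}->{1,4,5}; Y {2,7,8}->{7,8}
So after constraint 2: D(Y) = {7,8}

Answer: {7,8}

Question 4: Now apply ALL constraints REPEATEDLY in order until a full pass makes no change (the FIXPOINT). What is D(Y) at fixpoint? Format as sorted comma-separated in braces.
pass 0 (initial): D(Y)={2,7,8}
pass 1: U {2,3,4,5,6,8}->{2,3,4,6}; Y {2,7,8}->{7,8}; Z {1,4,5,8}->{1,4,5}
pass 2: no change
Fixpoint after 2 passes: D(Y) = {7,8}

Answer: {7,8}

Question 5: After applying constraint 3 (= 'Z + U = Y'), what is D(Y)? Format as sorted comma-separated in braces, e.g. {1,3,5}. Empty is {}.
Constraint 1 (Z != U) on D(Z)={1,4,5,8} D(U)={2,3,4,5,6,8}: no change
Constraint 2 (U + Z = Y) on D(U)={2,3,4,5,6,8} D(Z)={1,4,5,8} D(Y)={2,7,8}: U {2,3,4,5,6,8}->{2,3,4,6}; Z {1,4,5,8}->{1,4,5}; Y {2,7,8}->{7,8}
Constraint 3 (Z + U = Y) on D(Z)={1,4,5} D(U)={2,3,4,6} D(Y)={7,8}: no change
So after constraint 3: D(Y) = {7,8}

Answer: {7,8}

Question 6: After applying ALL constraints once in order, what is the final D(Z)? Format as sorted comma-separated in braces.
Answer: {1,4,5}

Derivation:
Constraint 1 (Z != U) on D(Z)={1,4,5,8} D(U)={2,3,4,5,6,8}: no change
Constraint 2 (U + Z = Y) on D(U)={2,3,4,5,6,8} D(Z)={1,4,5,8} D(Y)={2,7,8}: U {2,3,4,5,6,8}->{2,3,4,6}; Z {1,4,5,8}->{1,4,5}; Y {2,7,8}->{7,8}
Constraint 3 (Z + U = Y) on D(Z)={1,4,5} D(U)={2,3,4,6} D(Y)={7,8}: no change
So after all 3 constraints: D(Z) = {1,4,5}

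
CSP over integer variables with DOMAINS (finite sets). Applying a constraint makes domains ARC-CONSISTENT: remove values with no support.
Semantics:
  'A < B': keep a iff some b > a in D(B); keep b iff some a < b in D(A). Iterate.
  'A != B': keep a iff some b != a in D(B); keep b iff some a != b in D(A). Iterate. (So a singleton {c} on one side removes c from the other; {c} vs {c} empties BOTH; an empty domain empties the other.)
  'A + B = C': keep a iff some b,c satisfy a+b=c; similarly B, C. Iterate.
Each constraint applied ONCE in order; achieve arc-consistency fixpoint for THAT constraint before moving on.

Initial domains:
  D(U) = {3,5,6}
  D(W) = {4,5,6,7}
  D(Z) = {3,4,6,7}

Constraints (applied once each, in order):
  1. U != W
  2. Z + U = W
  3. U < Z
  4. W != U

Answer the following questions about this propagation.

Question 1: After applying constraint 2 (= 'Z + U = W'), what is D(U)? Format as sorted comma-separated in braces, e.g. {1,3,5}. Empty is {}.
Constraint 1 (U != W) on D(U)={3,5,6} D(W)={4,5,6,7}: no change
Constraint 2 (Z + U = W) on D(Z)={3,4,6,7} D(U)={3,5,6} D(W)={4,5,6,7}: Z {3,4,6,7}->{3,4}; U {3,5,6}->{3}; W {4,5,6,7}->{6,7}
So after constraint 2: D(U) = {3}

Answer: {3}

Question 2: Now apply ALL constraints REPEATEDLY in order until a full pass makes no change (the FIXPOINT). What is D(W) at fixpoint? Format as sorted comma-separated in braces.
pass 0 (initial): D(W)={4,5,6,7}
pass 1: U {3,5,6}->{3}; W {4,5,6,7}->{6,7}; Z {3,4,6,7}->{4}
pass 2: W {6,7}->{7}
pass 3: no change
Fixpoint after 3 passes: D(W) = {7}

Answer: {7}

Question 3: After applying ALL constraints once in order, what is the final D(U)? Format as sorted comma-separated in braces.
Constraint 1 (U != W) on D(U)={3,5,6} D(W)={4,5,6,7}: no change
Constraint 2 (Z + U = W) on D(Z)={3,4,6,7} D(U)={3,5,6} D(W)={4,5,6,7}: Z {3,4,6,7}->{3,4}; U {3,5,6}->{3}; W {4,5,6,7}->{6,7}
Constraint 3 (U < Z) on D(U)={3} D(Z)={3,4}: Z {3,4}->{4}
Constraint 4 (W != U) on D(W)={6,7} D(U)={3}: no change
So after all 4 constraints: D(U) = {3}

Answer: {3}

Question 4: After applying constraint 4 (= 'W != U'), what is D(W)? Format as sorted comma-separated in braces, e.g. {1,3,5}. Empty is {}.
Answer: {6,7}

Derivation:
Constraint 1 (U != W) on D(U)={3,5,6} D(W)={4,5,6,7}: no change
Constraint 2 (Z + U = W) on D(Z)={3,4,6,7} D(U)={3,5,6} D(W)={4,5,6,7}: Z {3,4,6,7}->{3,4}; U {3,5,6}->{3}; W {4,5,6,7}->{6,7}
Constraint 3 (U < Z) on D(U)={3} D(Z)={3,4}: Z {3,4}->{4}
Constraint 4 (W != U) on D(W)={6,7} D(U)={3}: no change
So after constraint 4: D(W) = {6,7}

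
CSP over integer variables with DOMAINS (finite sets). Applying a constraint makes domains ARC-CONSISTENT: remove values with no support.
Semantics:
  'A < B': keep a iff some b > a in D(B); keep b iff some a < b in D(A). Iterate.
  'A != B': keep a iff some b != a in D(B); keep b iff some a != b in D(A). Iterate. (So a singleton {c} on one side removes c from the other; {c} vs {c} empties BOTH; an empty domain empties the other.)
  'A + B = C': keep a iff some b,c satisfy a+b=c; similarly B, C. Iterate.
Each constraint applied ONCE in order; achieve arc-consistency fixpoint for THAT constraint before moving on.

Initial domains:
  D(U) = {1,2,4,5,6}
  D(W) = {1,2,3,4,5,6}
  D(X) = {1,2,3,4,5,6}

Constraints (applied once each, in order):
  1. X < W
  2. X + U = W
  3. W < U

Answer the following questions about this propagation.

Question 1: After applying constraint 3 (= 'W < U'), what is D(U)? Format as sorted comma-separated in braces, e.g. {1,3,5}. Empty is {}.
Constraint 1 (X < W) on D(X)={1,2,3,4,5,6} D(W)={1,2,3,4,5,6}: X {1,2,3,4,5,6}->{1,2,3,4,5}; W {1,2,3,4,5,6}->{2,3,4,5,6}
Constraint 2 (X + U = W) on D(X)={1,2,3,4,5} D(U)={1,2,4,5,6} D(W)={2,3,4,5,6}: U {1,2,4,5,6}->{1,2,4,5}
Constraint 3 (W < U) on D(W)={2,3,4,5,6} D(U)={1,2,4,5}: W {2,3,4,5,6}->{2,3,4}; U {1,2,4,5}->{4,5}
So after constraint 3: D(U) = {4,5}

Answer: {4,5}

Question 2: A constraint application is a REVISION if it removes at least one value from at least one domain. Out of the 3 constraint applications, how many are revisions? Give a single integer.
Constraint 1 (X < W) on D(X)={1,2,3,4,5,6} D(W)={1,2,3,4,5,6}: X {1,2,3,4,5,6}->{1,2,3,4,5}; W {1,2,3,4,5,6}->{2,3,4,5,6} => REVISION
Constraint 2 (X + U = W) on D(X)={1,2,3,4,5} D(U)={1,2,4,5,6} D(W)={2,3,4,5,6}: U {1,2,4,5,6}->{1,2,4,5} => REVISION
Constraint 3 (W < U) on D(W)={2,3,4,5,6} D(U)={1,2,4,5}: W {2,3,4,5,6}->{2,3,4}; U {1,2,4,5}->{4,5} => REVISION
Total revisions = 3

Answer: 3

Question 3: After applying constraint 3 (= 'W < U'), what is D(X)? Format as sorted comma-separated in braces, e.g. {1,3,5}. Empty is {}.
Constraint 1 (X < W) on D(X)={1,2,3,4,5,6} D(W)={1,2,3,4,5,6}: X {1,2,3,4,5,6}->{1,2,3,4,5}; W {1,2,3,4,5,6}->{2,3,4,5,6}
Constraint 2 (X + U = W) on D(X)={1,2,3,4,5} D(U)={1,2,4,5,6} D(W)={2,3,4,5,6}: U {1,2,4,5,6}->{1,2,4,5}
Constraint 3 (W < U) on D(W)={2,3,4,5,6} D(U)={1,2,4,5}: W {2,3,4,5,6}->{2,3,4}; U {1,2,4,5}->{4,5}
So after constraint 3: D(X) = {1,2,3,4,5}

Answer: {1,2,3,4,5}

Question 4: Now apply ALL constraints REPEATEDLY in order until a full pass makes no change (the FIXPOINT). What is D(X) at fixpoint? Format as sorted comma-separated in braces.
Answer: {}

Derivation:
pass 0 (initial): D(X)={1,2,3,4,5,6}
pass 1: U {1,2,4,5,6}->{4,5}; W {1,2,3,4,5,6}->{2,3,4}; X {1,2,3,4,5,6}->{1,2,3,4,5}
pass 2: U {4,5}->{}; W {2,3,4}->{}; X {1,2,3,4,5}->{}
pass 3: no change
Fixpoint after 3 passes: D(X) = {}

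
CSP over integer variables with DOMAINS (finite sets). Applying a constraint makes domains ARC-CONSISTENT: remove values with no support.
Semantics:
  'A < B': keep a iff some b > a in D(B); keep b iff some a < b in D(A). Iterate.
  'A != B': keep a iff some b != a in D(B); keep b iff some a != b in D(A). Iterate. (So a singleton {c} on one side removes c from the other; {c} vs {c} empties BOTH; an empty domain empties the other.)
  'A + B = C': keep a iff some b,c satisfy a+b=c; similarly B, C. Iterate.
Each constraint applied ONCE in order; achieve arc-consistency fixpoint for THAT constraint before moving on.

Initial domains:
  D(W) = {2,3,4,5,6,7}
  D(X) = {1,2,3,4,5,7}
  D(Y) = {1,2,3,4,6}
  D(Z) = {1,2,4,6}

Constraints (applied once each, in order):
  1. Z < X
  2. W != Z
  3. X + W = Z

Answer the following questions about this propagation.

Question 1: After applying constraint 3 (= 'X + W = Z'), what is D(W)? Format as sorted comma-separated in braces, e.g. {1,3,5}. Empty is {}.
Answer: {2,3,4}

Derivation:
Constraint 1 (Z < X) on D(Z)={1,2,4,6} D(X)={1,2,3,4,5,7}: X {1,2,3,4,5,7}->{2,3,4,5,7}
Constraint 2 (W != Z) on D(W)={2,3,4,5,6,7} D(Z)={1,2,4,6}: no change
Constraint 3 (X + W = Z) on D(X)={2,3,4,5,7} D(W)={2,3,4,5,6,7} D(Z)={1,2,4,6}: X {2,3,4,5,7}->{2,3,4}; W {2,3,4,5,6,7}->{2,3,4}; Z {1,2,4,6}->{4,6}
So after constraint 3: D(W) = {2,3,4}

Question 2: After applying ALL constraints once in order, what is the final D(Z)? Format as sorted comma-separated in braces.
Answer: {4,6}

Derivation:
Constraint 1 (Z < X) on D(Z)={1,2,4,6} D(X)={1,2,3,4,5,7}: X {1,2,3,4,5,7}->{2,3,4,5,7}
Constraint 2 (W != Z) on D(W)={2,3,4,5,6,7} D(Z)={1,2,4,6}: no change
Constraint 3 (X + W = Z) on D(X)={2,3,4,5,7} D(W)={2,3,4,5,6,7} D(Z)={1,2,4,6}: X {2,3,4,5,7}->{2,3,4}; W {2,3,4,5,6,7}->{2,3,4}; Z {1,2,4,6}->{4,6}
So after all 3 constraints: D(Z) = {4,6}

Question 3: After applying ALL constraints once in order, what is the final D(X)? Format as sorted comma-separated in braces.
Constraint 1 (Z < X) on D(Z)={1,2,4,6} D(X)={1,2,3,4,5,7}: X {1,2,3,4,5,7}->{2,3,4,5,7}
Constraint 2 (W != Z) on D(W)={2,3,4,5,6,7} D(Z)={1,2,4,6}: no change
Constraint 3 (X + W = Z) on D(X)={2,3,4,5,7} D(W)={2,3,4,5,6,7} D(Z)={1,2,4,6}: X {2,3,4,5,7}->{2,3,4}; W {2,3,4,5,6,7}->{2,3,4}; Z {1,2,4,6}->{4,6}
So after all 3 constraints: D(X) = {2,3,4}

Answer: {2,3,4}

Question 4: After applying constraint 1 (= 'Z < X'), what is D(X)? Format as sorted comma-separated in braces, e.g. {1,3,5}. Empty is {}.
Constraint 1 (Z < X) on D(Z)={1,2,4,6} D(X)={1,2,3,4,5,7}: X {1,2,3,4,5,7}->{2,3,4,5,7}
So after constraint 1: D(X) = {2,3,4,5,7}

Answer: {2,3,4,5,7}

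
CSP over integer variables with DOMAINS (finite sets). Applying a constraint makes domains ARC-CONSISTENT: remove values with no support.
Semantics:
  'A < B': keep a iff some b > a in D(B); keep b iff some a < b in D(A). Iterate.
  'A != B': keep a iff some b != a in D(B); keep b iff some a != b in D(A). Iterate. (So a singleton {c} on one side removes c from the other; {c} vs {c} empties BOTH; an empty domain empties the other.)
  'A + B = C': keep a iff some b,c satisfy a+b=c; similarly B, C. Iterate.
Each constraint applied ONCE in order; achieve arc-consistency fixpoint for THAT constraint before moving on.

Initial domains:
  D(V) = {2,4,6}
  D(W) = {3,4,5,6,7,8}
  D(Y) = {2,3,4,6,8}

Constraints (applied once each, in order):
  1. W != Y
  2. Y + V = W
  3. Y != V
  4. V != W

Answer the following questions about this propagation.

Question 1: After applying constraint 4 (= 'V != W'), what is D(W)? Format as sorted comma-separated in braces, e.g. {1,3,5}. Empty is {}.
Constraint 1 (W != Y) on D(W)={3,4,5,6,7,8} D(Y)={2,3,4,6,8}: no change
Constraint 2 (Y + V = W) on D(Y)={2,3,4,6,8} D(V)={2,4,6} D(W)={3,4,5,6,7,8}: Y {2,3,4,6,8}->{2,3,4,6}; W {3,4,5,6,7,8}->{4,5,6,7,8}
Constraint 3 (Y != V) on D(Y)={2,3,4,6} D(V)={2,4,6}: no change
Constraint 4 (V != W) on D(V)={2,4,6} D(W)={4,5,6,7,8}: no change
So after constraint 4: D(W) = {4,5,6,7,8}

Answer: {4,5,6,7,8}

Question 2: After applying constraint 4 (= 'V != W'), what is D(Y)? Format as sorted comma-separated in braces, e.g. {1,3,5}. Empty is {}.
Answer: {2,3,4,6}

Derivation:
Constraint 1 (W != Y) on D(W)={3,4,5,6,7,8} D(Y)={2,3,4,6,8}: no change
Constraint 2 (Y + V = W) on D(Y)={2,3,4,6,8} D(V)={2,4,6} D(W)={3,4,5,6,7,8}: Y {2,3,4,6,8}->{2,3,4,6}; W {3,4,5,6,7,8}->{4,5,6,7,8}
Constraint 3 (Y != V) on D(Y)={2,3,4,6} D(V)={2,4,6}: no change
Constraint 4 (V != W) on D(V)={2,4,6} D(W)={4,5,6,7,8}: no change
So after constraint 4: D(Y) = {2,3,4,6}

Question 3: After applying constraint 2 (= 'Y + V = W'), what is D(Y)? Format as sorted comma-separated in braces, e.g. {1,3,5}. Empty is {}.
Constraint 1 (W != Y) on D(W)={3,4,5,6,7,8} D(Y)={2,3,4,6,8}: no change
Constraint 2 (Y + V = W) on D(Y)={2,3,4,6,8} D(V)={2,4,6} D(W)={3,4,5,6,7,8}: Y {2,3,4,6,8}->{2,3,4,6}; W {3,4,5,6,7,8}->{4,5,6,7,8}
So after constraint 2: D(Y) = {2,3,4,6}

Answer: {2,3,4,6}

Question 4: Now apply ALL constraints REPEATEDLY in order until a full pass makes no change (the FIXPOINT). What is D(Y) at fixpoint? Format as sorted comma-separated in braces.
Answer: {2,3,4,6}

Derivation:
pass 0 (initial): D(Y)={2,3,4,6,8}
pass 1: W {3,4,5,6,7,8}->{4,5,6,7,8}; Y {2,3,4,6,8}->{2,3,4,6}
pass 2: no change
Fixpoint after 2 passes: D(Y) = {2,3,4,6}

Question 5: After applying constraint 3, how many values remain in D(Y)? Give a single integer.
Answer: 4

Derivation:
Constraint 1 (W != Y) on D(W)={3,4,5,6,7,8} D(Y)={2,3,4,6,8}: no change
Constraint 2 (Y + V = W) on D(Y)={2,3,4,6,8} D(V)={2,4,6} D(W)={3,4,5,6,7,8}: Y {2,3,4,6,8}->{2,3,4,6}; W {3,4,5,6,7,8}->{4,5,6,7,8}
Constraint 3 (Y != V) on D(Y)={2,3,4,6} D(V)={2,4,6}: no change
So after constraint 3: D(Y)={2,3,4,6}, size = 4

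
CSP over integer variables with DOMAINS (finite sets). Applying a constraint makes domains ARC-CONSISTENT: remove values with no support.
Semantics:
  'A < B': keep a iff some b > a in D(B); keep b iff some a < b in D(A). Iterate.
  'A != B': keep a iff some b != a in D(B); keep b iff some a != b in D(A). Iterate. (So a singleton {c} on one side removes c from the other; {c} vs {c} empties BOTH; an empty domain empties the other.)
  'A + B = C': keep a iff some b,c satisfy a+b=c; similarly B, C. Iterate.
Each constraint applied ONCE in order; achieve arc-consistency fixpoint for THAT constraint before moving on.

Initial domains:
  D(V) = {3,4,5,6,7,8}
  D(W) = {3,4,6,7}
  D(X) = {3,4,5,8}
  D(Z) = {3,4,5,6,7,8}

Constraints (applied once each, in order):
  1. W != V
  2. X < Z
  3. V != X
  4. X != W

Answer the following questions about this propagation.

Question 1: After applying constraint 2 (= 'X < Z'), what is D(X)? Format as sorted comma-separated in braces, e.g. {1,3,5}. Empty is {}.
Answer: {3,4,5}

Derivation:
Constraint 1 (W != V) on D(W)={3,4,6,7} D(V)={3,4,5,6,7,8}: no change
Constraint 2 (X < Z) on D(X)={3,4,5,8} D(Z)={3,4,5,6,7,8}: X {3,4,5,8}->{3,4,5}; Z {3,4,5,6,7,8}->{4,5,6,7,8}
So after constraint 2: D(X) = {3,4,5}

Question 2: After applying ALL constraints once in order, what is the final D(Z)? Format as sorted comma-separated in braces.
Answer: {4,5,6,7,8}

Derivation:
Constraint 1 (W != V) on D(W)={3,4,6,7} D(V)={3,4,5,6,7,8}: no change
Constraint 2 (X < Z) on D(X)={3,4,5,8} D(Z)={3,4,5,6,7,8}: X {3,4,5,8}->{3,4,5}; Z {3,4,5,6,7,8}->{4,5,6,7,8}
Constraint 3 (V != X) on D(V)={3,4,5,6,7,8} D(X)={3,4,5}: no change
Constraint 4 (X != W) on D(X)={3,4,5} D(W)={3,4,6,7}: no change
So after all 4 constraints: D(Z) = {4,5,6,7,8}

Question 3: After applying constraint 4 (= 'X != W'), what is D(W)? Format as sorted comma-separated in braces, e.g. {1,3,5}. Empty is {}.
Constraint 1 (W != V) on D(W)={3,4,6,7} D(V)={3,4,5,6,7,8}: no change
Constraint 2 (X < Z) on D(X)={3,4,5,8} D(Z)={3,4,5,6,7,8}: X {3,4,5,8}->{3,4,5}; Z {3,4,5,6,7,8}->{4,5,6,7,8}
Constraint 3 (V != X) on D(V)={3,4,5,6,7,8} D(X)={3,4,5}: no change
Constraint 4 (X != W) on D(X)={3,4,5} D(W)={3,4,6,7}: no change
So after constraint 4: D(W) = {3,4,6,7}

Answer: {3,4,6,7}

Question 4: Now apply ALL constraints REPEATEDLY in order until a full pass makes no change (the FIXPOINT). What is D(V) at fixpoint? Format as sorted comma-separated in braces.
Answer: {3,4,5,6,7,8}

Derivation:
pass 0 (initial): D(V)={3,4,5,6,7,8}
pass 1: X {3,4,5,8}->{3,4,5}; Z {3,4,5,6,7,8}->{4,5,6,7,8}
pass 2: no change
Fixpoint after 2 passes: D(V) = {3,4,5,6,7,8}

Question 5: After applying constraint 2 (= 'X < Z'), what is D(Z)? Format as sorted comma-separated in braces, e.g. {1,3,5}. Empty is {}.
Constraint 1 (W != V) on D(W)={3,4,6,7} D(V)={3,4,5,6,7,8}: no change
Constraint 2 (X < Z) on D(X)={3,4,5,8} D(Z)={3,4,5,6,7,8}: X {3,4,5,8}->{3,4,5}; Z {3,4,5,6,7,8}->{4,5,6,7,8}
So after constraint 2: D(Z) = {4,5,6,7,8}

Answer: {4,5,6,7,8}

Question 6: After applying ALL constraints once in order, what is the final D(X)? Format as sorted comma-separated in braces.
Constraint 1 (W != V) on D(W)={3,4,6,7} D(V)={3,4,5,6,7,8}: no change
Constraint 2 (X < Z) on D(X)={3,4,5,8} D(Z)={3,4,5,6,7,8}: X {3,4,5,8}->{3,4,5}; Z {3,4,5,6,7,8}->{4,5,6,7,8}
Constraint 3 (V != X) on D(V)={3,4,5,6,7,8} D(X)={3,4,5}: no change
Constraint 4 (X != W) on D(X)={3,4,5} D(W)={3,4,6,7}: no change
So after all 4 constraints: D(X) = {3,4,5}

Answer: {3,4,5}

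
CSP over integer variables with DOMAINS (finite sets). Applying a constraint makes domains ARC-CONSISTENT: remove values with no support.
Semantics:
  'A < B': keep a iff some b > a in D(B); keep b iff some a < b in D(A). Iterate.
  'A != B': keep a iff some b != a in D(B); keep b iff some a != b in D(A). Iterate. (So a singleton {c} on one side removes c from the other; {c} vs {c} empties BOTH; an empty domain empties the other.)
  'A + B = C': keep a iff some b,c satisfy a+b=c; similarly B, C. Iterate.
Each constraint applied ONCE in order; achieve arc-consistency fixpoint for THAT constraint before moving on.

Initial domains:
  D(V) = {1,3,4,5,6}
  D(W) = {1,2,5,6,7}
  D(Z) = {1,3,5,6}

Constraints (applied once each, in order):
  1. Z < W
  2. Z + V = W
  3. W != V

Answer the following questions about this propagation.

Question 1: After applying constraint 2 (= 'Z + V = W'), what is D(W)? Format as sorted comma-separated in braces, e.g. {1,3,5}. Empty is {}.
Answer: {2,5,6,7}

Derivation:
Constraint 1 (Z < W) on D(Z)={1,3,5,6} D(W)={1,2,5,6,7}: W {1,2,5,6,7}->{2,5,6,7}
Constraint 2 (Z + V = W) on D(Z)={1,3,5,6} D(V)={1,3,4,5,6} D(W)={2,5,6,7}: no change
So after constraint 2: D(W) = {2,5,6,7}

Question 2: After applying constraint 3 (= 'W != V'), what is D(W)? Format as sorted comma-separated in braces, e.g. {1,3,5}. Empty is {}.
Constraint 1 (Z < W) on D(Z)={1,3,5,6} D(W)={1,2,5,6,7}: W {1,2,5,6,7}->{2,5,6,7}
Constraint 2 (Z + V = W) on D(Z)={1,3,5,6} D(V)={1,3,4,5,6} D(W)={2,5,6,7}: no change
Constraint 3 (W != V) on D(W)={2,5,6,7} D(V)={1,3,4,5,6}: no change
So after constraint 3: D(W) = {2,5,6,7}

Answer: {2,5,6,7}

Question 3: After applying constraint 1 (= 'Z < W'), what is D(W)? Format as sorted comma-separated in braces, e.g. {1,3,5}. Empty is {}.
Answer: {2,5,6,7}

Derivation:
Constraint 1 (Z < W) on D(Z)={1,3,5,6} D(W)={1,2,5,6,7}: W {1,2,5,6,7}->{2,5,6,7}
So after constraint 1: D(W) = {2,5,6,7}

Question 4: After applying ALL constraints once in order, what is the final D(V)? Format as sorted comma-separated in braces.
Answer: {1,3,4,5,6}

Derivation:
Constraint 1 (Z < W) on D(Z)={1,3,5,6} D(W)={1,2,5,6,7}: W {1,2,5,6,7}->{2,5,6,7}
Constraint 2 (Z + V = W) on D(Z)={1,3,5,6} D(V)={1,3,4,5,6} D(W)={2,5,6,7}: no change
Constraint 3 (W != V) on D(W)={2,5,6,7} D(V)={1,3,4,5,6}: no change
So after all 3 constraints: D(V) = {1,3,4,5,6}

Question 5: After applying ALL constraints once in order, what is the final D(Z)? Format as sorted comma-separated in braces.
Constraint 1 (Z < W) on D(Z)={1,3,5,6} D(W)={1,2,5,6,7}: W {1,2,5,6,7}->{2,5,6,7}
Constraint 2 (Z + V = W) on D(Z)={1,3,5,6} D(V)={1,3,4,5,6} D(W)={2,5,6,7}: no change
Constraint 3 (W != V) on D(W)={2,5,6,7} D(V)={1,3,4,5,6}: no change
So after all 3 constraints: D(Z) = {1,3,5,6}

Answer: {1,3,5,6}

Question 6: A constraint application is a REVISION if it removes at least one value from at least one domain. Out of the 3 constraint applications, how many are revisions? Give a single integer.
Constraint 1 (Z < W) on D(Z)={1,3,5,6} D(W)={1,2,5,6,7}: W {1,2,5,6,7}->{2,5,6,7} => REVISION
Constraint 2 (Z + V = W) on D(Z)={1,3,5,6} D(V)={1,3,4,5,6} D(W)={2,5,6,7}: no change => not a revision
Constraint 3 (W != V) on D(W)={2,5,6,7} D(V)={1,3,4,5,6}: no change => not a revision
Total revisions = 1

Answer: 1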